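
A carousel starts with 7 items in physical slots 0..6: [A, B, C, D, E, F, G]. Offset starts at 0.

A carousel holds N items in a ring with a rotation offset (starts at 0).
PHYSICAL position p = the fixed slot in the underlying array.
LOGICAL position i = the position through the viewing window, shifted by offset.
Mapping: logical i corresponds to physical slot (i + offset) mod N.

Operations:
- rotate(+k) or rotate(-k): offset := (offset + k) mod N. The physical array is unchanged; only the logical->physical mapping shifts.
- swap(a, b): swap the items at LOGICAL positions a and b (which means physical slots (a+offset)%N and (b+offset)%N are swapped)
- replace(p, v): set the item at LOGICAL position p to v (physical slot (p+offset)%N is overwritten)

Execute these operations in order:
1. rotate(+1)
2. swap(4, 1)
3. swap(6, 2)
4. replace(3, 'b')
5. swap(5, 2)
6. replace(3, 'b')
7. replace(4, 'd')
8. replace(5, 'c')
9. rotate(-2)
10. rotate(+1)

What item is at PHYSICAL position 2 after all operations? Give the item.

Answer: F

Derivation:
After op 1 (rotate(+1)): offset=1, physical=[A,B,C,D,E,F,G], logical=[B,C,D,E,F,G,A]
After op 2 (swap(4, 1)): offset=1, physical=[A,B,F,D,E,C,G], logical=[B,F,D,E,C,G,A]
After op 3 (swap(6, 2)): offset=1, physical=[D,B,F,A,E,C,G], logical=[B,F,A,E,C,G,D]
After op 4 (replace(3, 'b')): offset=1, physical=[D,B,F,A,b,C,G], logical=[B,F,A,b,C,G,D]
After op 5 (swap(5, 2)): offset=1, physical=[D,B,F,G,b,C,A], logical=[B,F,G,b,C,A,D]
After op 6 (replace(3, 'b')): offset=1, physical=[D,B,F,G,b,C,A], logical=[B,F,G,b,C,A,D]
After op 7 (replace(4, 'd')): offset=1, physical=[D,B,F,G,b,d,A], logical=[B,F,G,b,d,A,D]
After op 8 (replace(5, 'c')): offset=1, physical=[D,B,F,G,b,d,c], logical=[B,F,G,b,d,c,D]
After op 9 (rotate(-2)): offset=6, physical=[D,B,F,G,b,d,c], logical=[c,D,B,F,G,b,d]
After op 10 (rotate(+1)): offset=0, physical=[D,B,F,G,b,d,c], logical=[D,B,F,G,b,d,c]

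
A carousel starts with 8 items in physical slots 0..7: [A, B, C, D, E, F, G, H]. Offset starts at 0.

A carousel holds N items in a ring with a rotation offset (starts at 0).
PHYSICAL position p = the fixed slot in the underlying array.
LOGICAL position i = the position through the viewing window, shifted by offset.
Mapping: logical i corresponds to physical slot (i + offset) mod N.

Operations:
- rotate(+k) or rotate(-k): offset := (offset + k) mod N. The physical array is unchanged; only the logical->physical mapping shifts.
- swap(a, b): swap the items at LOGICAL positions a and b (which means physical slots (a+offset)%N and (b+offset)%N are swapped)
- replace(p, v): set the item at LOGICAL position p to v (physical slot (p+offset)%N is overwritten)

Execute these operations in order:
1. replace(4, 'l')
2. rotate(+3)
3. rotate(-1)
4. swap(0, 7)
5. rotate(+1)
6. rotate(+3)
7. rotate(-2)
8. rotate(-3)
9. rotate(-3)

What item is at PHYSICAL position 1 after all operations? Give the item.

After op 1 (replace(4, 'l')): offset=0, physical=[A,B,C,D,l,F,G,H], logical=[A,B,C,D,l,F,G,H]
After op 2 (rotate(+3)): offset=3, physical=[A,B,C,D,l,F,G,H], logical=[D,l,F,G,H,A,B,C]
After op 3 (rotate(-1)): offset=2, physical=[A,B,C,D,l,F,G,H], logical=[C,D,l,F,G,H,A,B]
After op 4 (swap(0, 7)): offset=2, physical=[A,C,B,D,l,F,G,H], logical=[B,D,l,F,G,H,A,C]
After op 5 (rotate(+1)): offset=3, physical=[A,C,B,D,l,F,G,H], logical=[D,l,F,G,H,A,C,B]
After op 6 (rotate(+3)): offset=6, physical=[A,C,B,D,l,F,G,H], logical=[G,H,A,C,B,D,l,F]
After op 7 (rotate(-2)): offset=4, physical=[A,C,B,D,l,F,G,H], logical=[l,F,G,H,A,C,B,D]
After op 8 (rotate(-3)): offset=1, physical=[A,C,B,D,l,F,G,H], logical=[C,B,D,l,F,G,H,A]
After op 9 (rotate(-3)): offset=6, physical=[A,C,B,D,l,F,G,H], logical=[G,H,A,C,B,D,l,F]

Answer: C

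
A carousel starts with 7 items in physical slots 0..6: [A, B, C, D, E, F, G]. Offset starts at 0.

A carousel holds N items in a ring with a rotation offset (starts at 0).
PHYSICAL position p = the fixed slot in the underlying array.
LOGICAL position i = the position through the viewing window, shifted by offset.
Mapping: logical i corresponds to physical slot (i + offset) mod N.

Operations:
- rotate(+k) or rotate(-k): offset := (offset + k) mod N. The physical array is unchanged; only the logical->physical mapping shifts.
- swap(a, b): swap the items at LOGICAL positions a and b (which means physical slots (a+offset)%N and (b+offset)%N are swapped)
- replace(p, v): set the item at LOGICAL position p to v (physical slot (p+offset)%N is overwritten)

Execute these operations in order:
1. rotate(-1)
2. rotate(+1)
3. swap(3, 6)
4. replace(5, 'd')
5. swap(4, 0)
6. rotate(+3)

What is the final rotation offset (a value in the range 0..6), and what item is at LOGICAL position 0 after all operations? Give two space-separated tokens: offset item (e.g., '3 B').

After op 1 (rotate(-1)): offset=6, physical=[A,B,C,D,E,F,G], logical=[G,A,B,C,D,E,F]
After op 2 (rotate(+1)): offset=0, physical=[A,B,C,D,E,F,G], logical=[A,B,C,D,E,F,G]
After op 3 (swap(3, 6)): offset=0, physical=[A,B,C,G,E,F,D], logical=[A,B,C,G,E,F,D]
After op 4 (replace(5, 'd')): offset=0, physical=[A,B,C,G,E,d,D], logical=[A,B,C,G,E,d,D]
After op 5 (swap(4, 0)): offset=0, physical=[E,B,C,G,A,d,D], logical=[E,B,C,G,A,d,D]
After op 6 (rotate(+3)): offset=3, physical=[E,B,C,G,A,d,D], logical=[G,A,d,D,E,B,C]

Answer: 3 G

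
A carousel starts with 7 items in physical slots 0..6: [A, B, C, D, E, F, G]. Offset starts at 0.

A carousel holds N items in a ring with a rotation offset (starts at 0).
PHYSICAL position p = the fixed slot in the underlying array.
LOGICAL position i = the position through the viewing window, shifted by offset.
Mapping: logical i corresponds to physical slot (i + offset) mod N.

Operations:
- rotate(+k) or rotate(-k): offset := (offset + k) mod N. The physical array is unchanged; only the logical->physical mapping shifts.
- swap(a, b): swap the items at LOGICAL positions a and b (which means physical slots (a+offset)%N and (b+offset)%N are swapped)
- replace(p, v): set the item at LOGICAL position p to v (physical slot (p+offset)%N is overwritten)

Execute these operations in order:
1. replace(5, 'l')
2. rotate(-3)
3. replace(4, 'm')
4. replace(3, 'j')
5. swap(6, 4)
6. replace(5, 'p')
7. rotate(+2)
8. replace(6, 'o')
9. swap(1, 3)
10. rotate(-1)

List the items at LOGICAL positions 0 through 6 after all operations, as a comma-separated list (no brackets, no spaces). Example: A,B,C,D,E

After op 1 (replace(5, 'l')): offset=0, physical=[A,B,C,D,E,l,G], logical=[A,B,C,D,E,l,G]
After op 2 (rotate(-3)): offset=4, physical=[A,B,C,D,E,l,G], logical=[E,l,G,A,B,C,D]
After op 3 (replace(4, 'm')): offset=4, physical=[A,m,C,D,E,l,G], logical=[E,l,G,A,m,C,D]
After op 4 (replace(3, 'j')): offset=4, physical=[j,m,C,D,E,l,G], logical=[E,l,G,j,m,C,D]
After op 5 (swap(6, 4)): offset=4, physical=[j,D,C,m,E,l,G], logical=[E,l,G,j,D,C,m]
After op 6 (replace(5, 'p')): offset=4, physical=[j,D,p,m,E,l,G], logical=[E,l,G,j,D,p,m]
After op 7 (rotate(+2)): offset=6, physical=[j,D,p,m,E,l,G], logical=[G,j,D,p,m,E,l]
After op 8 (replace(6, 'o')): offset=6, physical=[j,D,p,m,E,o,G], logical=[G,j,D,p,m,E,o]
After op 9 (swap(1, 3)): offset=6, physical=[p,D,j,m,E,o,G], logical=[G,p,D,j,m,E,o]
After op 10 (rotate(-1)): offset=5, physical=[p,D,j,m,E,o,G], logical=[o,G,p,D,j,m,E]

Answer: o,G,p,D,j,m,E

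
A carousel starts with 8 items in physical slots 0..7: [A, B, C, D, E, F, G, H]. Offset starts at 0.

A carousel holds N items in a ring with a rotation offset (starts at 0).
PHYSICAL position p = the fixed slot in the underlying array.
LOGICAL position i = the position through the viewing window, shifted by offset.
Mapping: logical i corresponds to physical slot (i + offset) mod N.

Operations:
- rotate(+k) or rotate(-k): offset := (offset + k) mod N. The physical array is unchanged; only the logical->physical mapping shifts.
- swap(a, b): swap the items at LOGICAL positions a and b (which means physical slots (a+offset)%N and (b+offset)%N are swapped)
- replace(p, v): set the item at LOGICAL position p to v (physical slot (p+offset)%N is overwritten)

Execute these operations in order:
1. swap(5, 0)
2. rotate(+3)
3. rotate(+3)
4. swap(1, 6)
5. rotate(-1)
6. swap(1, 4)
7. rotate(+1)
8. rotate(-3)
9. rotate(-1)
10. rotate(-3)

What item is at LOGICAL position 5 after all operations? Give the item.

Answer: H

Derivation:
After op 1 (swap(5, 0)): offset=0, physical=[F,B,C,D,E,A,G,H], logical=[F,B,C,D,E,A,G,H]
After op 2 (rotate(+3)): offset=3, physical=[F,B,C,D,E,A,G,H], logical=[D,E,A,G,H,F,B,C]
After op 3 (rotate(+3)): offset=6, physical=[F,B,C,D,E,A,G,H], logical=[G,H,F,B,C,D,E,A]
After op 4 (swap(1, 6)): offset=6, physical=[F,B,C,D,H,A,G,E], logical=[G,E,F,B,C,D,H,A]
After op 5 (rotate(-1)): offset=5, physical=[F,B,C,D,H,A,G,E], logical=[A,G,E,F,B,C,D,H]
After op 6 (swap(1, 4)): offset=5, physical=[F,G,C,D,H,A,B,E], logical=[A,B,E,F,G,C,D,H]
After op 7 (rotate(+1)): offset=6, physical=[F,G,C,D,H,A,B,E], logical=[B,E,F,G,C,D,H,A]
After op 8 (rotate(-3)): offset=3, physical=[F,G,C,D,H,A,B,E], logical=[D,H,A,B,E,F,G,C]
After op 9 (rotate(-1)): offset=2, physical=[F,G,C,D,H,A,B,E], logical=[C,D,H,A,B,E,F,G]
After op 10 (rotate(-3)): offset=7, physical=[F,G,C,D,H,A,B,E], logical=[E,F,G,C,D,H,A,B]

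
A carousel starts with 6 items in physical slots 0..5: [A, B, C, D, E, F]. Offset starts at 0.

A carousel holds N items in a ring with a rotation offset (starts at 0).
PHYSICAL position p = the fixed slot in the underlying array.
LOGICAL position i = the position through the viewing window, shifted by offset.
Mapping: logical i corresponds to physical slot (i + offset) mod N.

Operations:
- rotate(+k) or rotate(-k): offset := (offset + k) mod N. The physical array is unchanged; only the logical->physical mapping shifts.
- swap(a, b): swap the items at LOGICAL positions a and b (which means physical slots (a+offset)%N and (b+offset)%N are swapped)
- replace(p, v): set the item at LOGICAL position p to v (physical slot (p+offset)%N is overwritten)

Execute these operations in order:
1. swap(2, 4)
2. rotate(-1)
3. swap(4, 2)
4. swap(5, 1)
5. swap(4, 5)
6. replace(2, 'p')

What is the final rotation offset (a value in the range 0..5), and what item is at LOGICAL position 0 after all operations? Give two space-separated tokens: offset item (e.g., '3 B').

Answer: 5 F

Derivation:
After op 1 (swap(2, 4)): offset=0, physical=[A,B,E,D,C,F], logical=[A,B,E,D,C,F]
After op 2 (rotate(-1)): offset=5, physical=[A,B,E,D,C,F], logical=[F,A,B,E,D,C]
After op 3 (swap(4, 2)): offset=5, physical=[A,D,E,B,C,F], logical=[F,A,D,E,B,C]
After op 4 (swap(5, 1)): offset=5, physical=[C,D,E,B,A,F], logical=[F,C,D,E,B,A]
After op 5 (swap(4, 5)): offset=5, physical=[C,D,E,A,B,F], logical=[F,C,D,E,A,B]
After op 6 (replace(2, 'p')): offset=5, physical=[C,p,E,A,B,F], logical=[F,C,p,E,A,B]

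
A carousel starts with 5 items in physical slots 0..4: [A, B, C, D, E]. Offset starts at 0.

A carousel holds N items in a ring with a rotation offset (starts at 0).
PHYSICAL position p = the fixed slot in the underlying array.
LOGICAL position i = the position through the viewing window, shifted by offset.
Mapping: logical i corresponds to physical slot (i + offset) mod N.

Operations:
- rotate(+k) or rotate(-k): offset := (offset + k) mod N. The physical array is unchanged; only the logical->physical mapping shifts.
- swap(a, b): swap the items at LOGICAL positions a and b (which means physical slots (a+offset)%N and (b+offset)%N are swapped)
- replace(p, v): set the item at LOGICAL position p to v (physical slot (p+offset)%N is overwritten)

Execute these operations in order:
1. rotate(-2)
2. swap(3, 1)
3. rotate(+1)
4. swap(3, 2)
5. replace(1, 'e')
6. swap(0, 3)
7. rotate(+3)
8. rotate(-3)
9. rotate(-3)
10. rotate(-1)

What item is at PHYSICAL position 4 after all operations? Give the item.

Answer: E

Derivation:
After op 1 (rotate(-2)): offset=3, physical=[A,B,C,D,E], logical=[D,E,A,B,C]
After op 2 (swap(3, 1)): offset=3, physical=[A,E,C,D,B], logical=[D,B,A,E,C]
After op 3 (rotate(+1)): offset=4, physical=[A,E,C,D,B], logical=[B,A,E,C,D]
After op 4 (swap(3, 2)): offset=4, physical=[A,C,E,D,B], logical=[B,A,C,E,D]
After op 5 (replace(1, 'e')): offset=4, physical=[e,C,E,D,B], logical=[B,e,C,E,D]
After op 6 (swap(0, 3)): offset=4, physical=[e,C,B,D,E], logical=[E,e,C,B,D]
After op 7 (rotate(+3)): offset=2, physical=[e,C,B,D,E], logical=[B,D,E,e,C]
After op 8 (rotate(-3)): offset=4, physical=[e,C,B,D,E], logical=[E,e,C,B,D]
After op 9 (rotate(-3)): offset=1, physical=[e,C,B,D,E], logical=[C,B,D,E,e]
After op 10 (rotate(-1)): offset=0, physical=[e,C,B,D,E], logical=[e,C,B,D,E]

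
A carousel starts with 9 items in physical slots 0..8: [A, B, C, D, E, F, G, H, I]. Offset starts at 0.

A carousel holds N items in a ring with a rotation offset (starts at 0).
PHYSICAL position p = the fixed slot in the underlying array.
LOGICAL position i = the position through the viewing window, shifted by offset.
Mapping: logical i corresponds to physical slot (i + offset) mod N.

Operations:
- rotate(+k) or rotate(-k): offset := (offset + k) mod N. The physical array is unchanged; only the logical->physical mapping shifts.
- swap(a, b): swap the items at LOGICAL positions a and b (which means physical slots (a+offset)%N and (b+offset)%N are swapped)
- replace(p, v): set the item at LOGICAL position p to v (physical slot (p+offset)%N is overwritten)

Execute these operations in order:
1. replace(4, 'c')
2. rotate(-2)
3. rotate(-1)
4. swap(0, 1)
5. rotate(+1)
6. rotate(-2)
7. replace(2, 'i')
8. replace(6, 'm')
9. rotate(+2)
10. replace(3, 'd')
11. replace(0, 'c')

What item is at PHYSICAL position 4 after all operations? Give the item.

Answer: c

Derivation:
After op 1 (replace(4, 'c')): offset=0, physical=[A,B,C,D,c,F,G,H,I], logical=[A,B,C,D,c,F,G,H,I]
After op 2 (rotate(-2)): offset=7, physical=[A,B,C,D,c,F,G,H,I], logical=[H,I,A,B,C,D,c,F,G]
After op 3 (rotate(-1)): offset=6, physical=[A,B,C,D,c,F,G,H,I], logical=[G,H,I,A,B,C,D,c,F]
After op 4 (swap(0, 1)): offset=6, physical=[A,B,C,D,c,F,H,G,I], logical=[H,G,I,A,B,C,D,c,F]
After op 5 (rotate(+1)): offset=7, physical=[A,B,C,D,c,F,H,G,I], logical=[G,I,A,B,C,D,c,F,H]
After op 6 (rotate(-2)): offset=5, physical=[A,B,C,D,c,F,H,G,I], logical=[F,H,G,I,A,B,C,D,c]
After op 7 (replace(2, 'i')): offset=5, physical=[A,B,C,D,c,F,H,i,I], logical=[F,H,i,I,A,B,C,D,c]
After op 8 (replace(6, 'm')): offset=5, physical=[A,B,m,D,c,F,H,i,I], logical=[F,H,i,I,A,B,m,D,c]
After op 9 (rotate(+2)): offset=7, physical=[A,B,m,D,c,F,H,i,I], logical=[i,I,A,B,m,D,c,F,H]
After op 10 (replace(3, 'd')): offset=7, physical=[A,d,m,D,c,F,H,i,I], logical=[i,I,A,d,m,D,c,F,H]
After op 11 (replace(0, 'c')): offset=7, physical=[A,d,m,D,c,F,H,c,I], logical=[c,I,A,d,m,D,c,F,H]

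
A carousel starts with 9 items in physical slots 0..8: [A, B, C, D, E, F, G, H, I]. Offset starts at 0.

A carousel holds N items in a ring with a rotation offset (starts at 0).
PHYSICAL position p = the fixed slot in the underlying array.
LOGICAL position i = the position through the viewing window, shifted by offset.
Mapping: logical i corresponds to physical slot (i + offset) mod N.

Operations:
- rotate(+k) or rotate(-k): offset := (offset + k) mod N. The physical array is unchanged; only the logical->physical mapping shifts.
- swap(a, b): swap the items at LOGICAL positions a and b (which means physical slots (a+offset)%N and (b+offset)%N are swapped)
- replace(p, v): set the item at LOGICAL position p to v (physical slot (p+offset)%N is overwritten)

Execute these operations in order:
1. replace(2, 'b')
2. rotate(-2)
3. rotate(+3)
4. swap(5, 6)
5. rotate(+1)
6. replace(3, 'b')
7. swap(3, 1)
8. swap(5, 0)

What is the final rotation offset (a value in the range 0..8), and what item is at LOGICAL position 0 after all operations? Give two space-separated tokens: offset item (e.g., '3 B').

After op 1 (replace(2, 'b')): offset=0, physical=[A,B,b,D,E,F,G,H,I], logical=[A,B,b,D,E,F,G,H,I]
After op 2 (rotate(-2)): offset=7, physical=[A,B,b,D,E,F,G,H,I], logical=[H,I,A,B,b,D,E,F,G]
After op 3 (rotate(+3)): offset=1, physical=[A,B,b,D,E,F,G,H,I], logical=[B,b,D,E,F,G,H,I,A]
After op 4 (swap(5, 6)): offset=1, physical=[A,B,b,D,E,F,H,G,I], logical=[B,b,D,E,F,H,G,I,A]
After op 5 (rotate(+1)): offset=2, physical=[A,B,b,D,E,F,H,G,I], logical=[b,D,E,F,H,G,I,A,B]
After op 6 (replace(3, 'b')): offset=2, physical=[A,B,b,D,E,b,H,G,I], logical=[b,D,E,b,H,G,I,A,B]
After op 7 (swap(3, 1)): offset=2, physical=[A,B,b,b,E,D,H,G,I], logical=[b,b,E,D,H,G,I,A,B]
After op 8 (swap(5, 0)): offset=2, physical=[A,B,G,b,E,D,H,b,I], logical=[G,b,E,D,H,b,I,A,B]

Answer: 2 G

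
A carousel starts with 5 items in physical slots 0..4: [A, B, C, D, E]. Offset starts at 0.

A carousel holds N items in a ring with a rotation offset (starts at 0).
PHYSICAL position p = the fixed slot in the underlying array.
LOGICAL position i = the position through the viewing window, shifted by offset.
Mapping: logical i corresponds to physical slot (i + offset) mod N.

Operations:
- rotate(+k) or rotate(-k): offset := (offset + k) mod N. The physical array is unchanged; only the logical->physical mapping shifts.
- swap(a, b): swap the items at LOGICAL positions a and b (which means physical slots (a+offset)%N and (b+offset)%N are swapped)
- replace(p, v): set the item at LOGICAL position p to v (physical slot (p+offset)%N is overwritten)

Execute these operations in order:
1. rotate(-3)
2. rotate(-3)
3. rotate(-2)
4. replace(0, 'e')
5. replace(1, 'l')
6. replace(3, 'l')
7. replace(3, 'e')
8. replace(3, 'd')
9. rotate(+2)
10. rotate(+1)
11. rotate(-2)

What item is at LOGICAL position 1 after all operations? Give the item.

After op 1 (rotate(-3)): offset=2, physical=[A,B,C,D,E], logical=[C,D,E,A,B]
After op 2 (rotate(-3)): offset=4, physical=[A,B,C,D,E], logical=[E,A,B,C,D]
After op 3 (rotate(-2)): offset=2, physical=[A,B,C,D,E], logical=[C,D,E,A,B]
After op 4 (replace(0, 'e')): offset=2, physical=[A,B,e,D,E], logical=[e,D,E,A,B]
After op 5 (replace(1, 'l')): offset=2, physical=[A,B,e,l,E], logical=[e,l,E,A,B]
After op 6 (replace(3, 'l')): offset=2, physical=[l,B,e,l,E], logical=[e,l,E,l,B]
After op 7 (replace(3, 'e')): offset=2, physical=[e,B,e,l,E], logical=[e,l,E,e,B]
After op 8 (replace(3, 'd')): offset=2, physical=[d,B,e,l,E], logical=[e,l,E,d,B]
After op 9 (rotate(+2)): offset=4, physical=[d,B,e,l,E], logical=[E,d,B,e,l]
After op 10 (rotate(+1)): offset=0, physical=[d,B,e,l,E], logical=[d,B,e,l,E]
After op 11 (rotate(-2)): offset=3, physical=[d,B,e,l,E], logical=[l,E,d,B,e]

Answer: E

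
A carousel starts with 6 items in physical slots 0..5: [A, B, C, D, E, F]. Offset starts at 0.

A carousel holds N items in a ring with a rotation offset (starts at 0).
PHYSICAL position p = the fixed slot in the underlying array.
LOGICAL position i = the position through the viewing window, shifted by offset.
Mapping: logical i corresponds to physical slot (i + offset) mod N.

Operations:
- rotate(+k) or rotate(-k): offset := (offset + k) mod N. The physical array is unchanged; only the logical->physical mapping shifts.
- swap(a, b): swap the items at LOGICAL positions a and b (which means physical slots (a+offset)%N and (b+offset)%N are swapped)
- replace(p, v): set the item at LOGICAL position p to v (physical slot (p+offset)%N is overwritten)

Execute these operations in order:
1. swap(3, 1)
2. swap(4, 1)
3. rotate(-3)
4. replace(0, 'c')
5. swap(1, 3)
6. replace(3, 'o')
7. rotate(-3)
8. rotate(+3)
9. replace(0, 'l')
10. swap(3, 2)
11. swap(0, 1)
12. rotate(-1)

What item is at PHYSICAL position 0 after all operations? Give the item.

Answer: F

Derivation:
After op 1 (swap(3, 1)): offset=0, physical=[A,D,C,B,E,F], logical=[A,D,C,B,E,F]
After op 2 (swap(4, 1)): offset=0, physical=[A,E,C,B,D,F], logical=[A,E,C,B,D,F]
After op 3 (rotate(-3)): offset=3, physical=[A,E,C,B,D,F], logical=[B,D,F,A,E,C]
After op 4 (replace(0, 'c')): offset=3, physical=[A,E,C,c,D,F], logical=[c,D,F,A,E,C]
After op 5 (swap(1, 3)): offset=3, physical=[D,E,C,c,A,F], logical=[c,A,F,D,E,C]
After op 6 (replace(3, 'o')): offset=3, physical=[o,E,C,c,A,F], logical=[c,A,F,o,E,C]
After op 7 (rotate(-3)): offset=0, physical=[o,E,C,c,A,F], logical=[o,E,C,c,A,F]
After op 8 (rotate(+3)): offset=3, physical=[o,E,C,c,A,F], logical=[c,A,F,o,E,C]
After op 9 (replace(0, 'l')): offset=3, physical=[o,E,C,l,A,F], logical=[l,A,F,o,E,C]
After op 10 (swap(3, 2)): offset=3, physical=[F,E,C,l,A,o], logical=[l,A,o,F,E,C]
After op 11 (swap(0, 1)): offset=3, physical=[F,E,C,A,l,o], logical=[A,l,o,F,E,C]
After op 12 (rotate(-1)): offset=2, physical=[F,E,C,A,l,o], logical=[C,A,l,o,F,E]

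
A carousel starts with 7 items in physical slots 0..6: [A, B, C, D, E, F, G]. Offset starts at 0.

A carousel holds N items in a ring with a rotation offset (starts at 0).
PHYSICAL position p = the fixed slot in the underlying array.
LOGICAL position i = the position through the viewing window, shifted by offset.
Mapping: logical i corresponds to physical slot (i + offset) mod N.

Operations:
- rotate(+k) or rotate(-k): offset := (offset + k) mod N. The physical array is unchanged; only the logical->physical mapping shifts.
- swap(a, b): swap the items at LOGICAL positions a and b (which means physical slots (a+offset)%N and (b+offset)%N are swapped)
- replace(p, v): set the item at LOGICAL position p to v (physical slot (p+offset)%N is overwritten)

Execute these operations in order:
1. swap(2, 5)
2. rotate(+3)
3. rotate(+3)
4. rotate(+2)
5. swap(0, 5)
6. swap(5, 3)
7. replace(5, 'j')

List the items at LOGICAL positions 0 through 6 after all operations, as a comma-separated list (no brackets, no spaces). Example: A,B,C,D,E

After op 1 (swap(2, 5)): offset=0, physical=[A,B,F,D,E,C,G], logical=[A,B,F,D,E,C,G]
After op 2 (rotate(+3)): offset=3, physical=[A,B,F,D,E,C,G], logical=[D,E,C,G,A,B,F]
After op 3 (rotate(+3)): offset=6, physical=[A,B,F,D,E,C,G], logical=[G,A,B,F,D,E,C]
After op 4 (rotate(+2)): offset=1, physical=[A,B,F,D,E,C,G], logical=[B,F,D,E,C,G,A]
After op 5 (swap(0, 5)): offset=1, physical=[A,G,F,D,E,C,B], logical=[G,F,D,E,C,B,A]
After op 6 (swap(5, 3)): offset=1, physical=[A,G,F,D,B,C,E], logical=[G,F,D,B,C,E,A]
After op 7 (replace(5, 'j')): offset=1, physical=[A,G,F,D,B,C,j], logical=[G,F,D,B,C,j,A]

Answer: G,F,D,B,C,j,A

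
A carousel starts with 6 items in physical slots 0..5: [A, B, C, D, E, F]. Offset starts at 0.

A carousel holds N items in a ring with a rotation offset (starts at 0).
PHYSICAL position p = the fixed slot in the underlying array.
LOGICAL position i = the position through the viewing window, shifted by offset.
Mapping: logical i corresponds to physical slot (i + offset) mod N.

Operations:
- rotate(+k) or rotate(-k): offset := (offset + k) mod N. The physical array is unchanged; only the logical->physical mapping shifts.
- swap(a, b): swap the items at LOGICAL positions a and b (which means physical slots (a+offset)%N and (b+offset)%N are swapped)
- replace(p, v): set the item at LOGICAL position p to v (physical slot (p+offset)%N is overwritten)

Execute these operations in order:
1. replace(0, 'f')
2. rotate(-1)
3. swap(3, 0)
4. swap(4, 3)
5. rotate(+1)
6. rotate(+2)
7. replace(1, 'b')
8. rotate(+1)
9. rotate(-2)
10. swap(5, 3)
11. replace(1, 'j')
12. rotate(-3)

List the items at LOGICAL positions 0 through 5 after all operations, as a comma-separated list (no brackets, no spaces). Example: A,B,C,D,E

Answer: f,C,E,B,j,b

Derivation:
After op 1 (replace(0, 'f')): offset=0, physical=[f,B,C,D,E,F], logical=[f,B,C,D,E,F]
After op 2 (rotate(-1)): offset=5, physical=[f,B,C,D,E,F], logical=[F,f,B,C,D,E]
After op 3 (swap(3, 0)): offset=5, physical=[f,B,F,D,E,C], logical=[C,f,B,F,D,E]
After op 4 (swap(4, 3)): offset=5, physical=[f,B,D,F,E,C], logical=[C,f,B,D,F,E]
After op 5 (rotate(+1)): offset=0, physical=[f,B,D,F,E,C], logical=[f,B,D,F,E,C]
After op 6 (rotate(+2)): offset=2, physical=[f,B,D,F,E,C], logical=[D,F,E,C,f,B]
After op 7 (replace(1, 'b')): offset=2, physical=[f,B,D,b,E,C], logical=[D,b,E,C,f,B]
After op 8 (rotate(+1)): offset=3, physical=[f,B,D,b,E,C], logical=[b,E,C,f,B,D]
After op 9 (rotate(-2)): offset=1, physical=[f,B,D,b,E,C], logical=[B,D,b,E,C,f]
After op 10 (swap(5, 3)): offset=1, physical=[E,B,D,b,f,C], logical=[B,D,b,f,C,E]
After op 11 (replace(1, 'j')): offset=1, physical=[E,B,j,b,f,C], logical=[B,j,b,f,C,E]
After op 12 (rotate(-3)): offset=4, physical=[E,B,j,b,f,C], logical=[f,C,E,B,j,b]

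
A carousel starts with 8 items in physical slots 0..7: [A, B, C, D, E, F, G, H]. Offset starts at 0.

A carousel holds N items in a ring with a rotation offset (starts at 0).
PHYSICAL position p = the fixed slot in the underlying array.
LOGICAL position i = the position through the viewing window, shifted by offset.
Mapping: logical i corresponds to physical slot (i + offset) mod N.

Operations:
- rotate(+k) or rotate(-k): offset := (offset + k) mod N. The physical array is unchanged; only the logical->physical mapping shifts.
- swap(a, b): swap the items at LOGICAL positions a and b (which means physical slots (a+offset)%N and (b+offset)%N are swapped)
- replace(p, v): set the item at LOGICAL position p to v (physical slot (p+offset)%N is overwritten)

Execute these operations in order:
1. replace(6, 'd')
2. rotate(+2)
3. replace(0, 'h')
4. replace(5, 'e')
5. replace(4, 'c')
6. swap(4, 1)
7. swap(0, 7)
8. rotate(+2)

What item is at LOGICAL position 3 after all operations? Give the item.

Answer: e

Derivation:
After op 1 (replace(6, 'd')): offset=0, physical=[A,B,C,D,E,F,d,H], logical=[A,B,C,D,E,F,d,H]
After op 2 (rotate(+2)): offset=2, physical=[A,B,C,D,E,F,d,H], logical=[C,D,E,F,d,H,A,B]
After op 3 (replace(0, 'h')): offset=2, physical=[A,B,h,D,E,F,d,H], logical=[h,D,E,F,d,H,A,B]
After op 4 (replace(5, 'e')): offset=2, physical=[A,B,h,D,E,F,d,e], logical=[h,D,E,F,d,e,A,B]
After op 5 (replace(4, 'c')): offset=2, physical=[A,B,h,D,E,F,c,e], logical=[h,D,E,F,c,e,A,B]
After op 6 (swap(4, 1)): offset=2, physical=[A,B,h,c,E,F,D,e], logical=[h,c,E,F,D,e,A,B]
After op 7 (swap(0, 7)): offset=2, physical=[A,h,B,c,E,F,D,e], logical=[B,c,E,F,D,e,A,h]
After op 8 (rotate(+2)): offset=4, physical=[A,h,B,c,E,F,D,e], logical=[E,F,D,e,A,h,B,c]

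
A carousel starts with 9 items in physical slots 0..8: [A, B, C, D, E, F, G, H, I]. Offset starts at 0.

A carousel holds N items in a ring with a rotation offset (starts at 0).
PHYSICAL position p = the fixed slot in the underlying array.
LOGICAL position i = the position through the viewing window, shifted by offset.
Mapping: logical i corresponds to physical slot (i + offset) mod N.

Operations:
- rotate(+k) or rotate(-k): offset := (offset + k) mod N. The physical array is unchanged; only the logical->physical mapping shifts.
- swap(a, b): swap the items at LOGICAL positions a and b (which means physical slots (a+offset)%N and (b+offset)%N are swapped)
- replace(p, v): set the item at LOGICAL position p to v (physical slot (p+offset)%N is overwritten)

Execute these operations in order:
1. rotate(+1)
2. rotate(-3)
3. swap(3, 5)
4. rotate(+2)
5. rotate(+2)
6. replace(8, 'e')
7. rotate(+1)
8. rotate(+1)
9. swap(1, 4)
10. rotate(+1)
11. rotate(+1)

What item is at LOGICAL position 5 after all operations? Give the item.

Answer: C

Derivation:
After op 1 (rotate(+1)): offset=1, physical=[A,B,C,D,E,F,G,H,I], logical=[B,C,D,E,F,G,H,I,A]
After op 2 (rotate(-3)): offset=7, physical=[A,B,C,D,E,F,G,H,I], logical=[H,I,A,B,C,D,E,F,G]
After op 3 (swap(3, 5)): offset=7, physical=[A,D,C,B,E,F,G,H,I], logical=[H,I,A,D,C,B,E,F,G]
After op 4 (rotate(+2)): offset=0, physical=[A,D,C,B,E,F,G,H,I], logical=[A,D,C,B,E,F,G,H,I]
After op 5 (rotate(+2)): offset=2, physical=[A,D,C,B,E,F,G,H,I], logical=[C,B,E,F,G,H,I,A,D]
After op 6 (replace(8, 'e')): offset=2, physical=[A,e,C,B,E,F,G,H,I], logical=[C,B,E,F,G,H,I,A,e]
After op 7 (rotate(+1)): offset=3, physical=[A,e,C,B,E,F,G,H,I], logical=[B,E,F,G,H,I,A,e,C]
After op 8 (rotate(+1)): offset=4, physical=[A,e,C,B,E,F,G,H,I], logical=[E,F,G,H,I,A,e,C,B]
After op 9 (swap(1, 4)): offset=4, physical=[A,e,C,B,E,I,G,H,F], logical=[E,I,G,H,F,A,e,C,B]
After op 10 (rotate(+1)): offset=5, physical=[A,e,C,B,E,I,G,H,F], logical=[I,G,H,F,A,e,C,B,E]
After op 11 (rotate(+1)): offset=6, physical=[A,e,C,B,E,I,G,H,F], logical=[G,H,F,A,e,C,B,E,I]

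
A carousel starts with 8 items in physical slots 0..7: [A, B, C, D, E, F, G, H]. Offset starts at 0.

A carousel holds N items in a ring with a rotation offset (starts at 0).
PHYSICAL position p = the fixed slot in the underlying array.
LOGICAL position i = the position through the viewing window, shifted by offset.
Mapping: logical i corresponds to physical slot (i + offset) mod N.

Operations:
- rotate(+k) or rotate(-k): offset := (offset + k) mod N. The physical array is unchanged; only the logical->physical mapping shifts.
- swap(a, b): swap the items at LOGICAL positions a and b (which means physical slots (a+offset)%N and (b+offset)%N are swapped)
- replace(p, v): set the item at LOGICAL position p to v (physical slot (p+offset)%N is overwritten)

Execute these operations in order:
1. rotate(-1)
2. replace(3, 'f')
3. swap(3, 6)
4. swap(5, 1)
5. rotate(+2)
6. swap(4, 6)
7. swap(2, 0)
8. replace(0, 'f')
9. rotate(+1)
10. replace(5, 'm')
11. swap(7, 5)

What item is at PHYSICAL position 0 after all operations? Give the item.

Answer: E

Derivation:
After op 1 (rotate(-1)): offset=7, physical=[A,B,C,D,E,F,G,H], logical=[H,A,B,C,D,E,F,G]
After op 2 (replace(3, 'f')): offset=7, physical=[A,B,f,D,E,F,G,H], logical=[H,A,B,f,D,E,F,G]
After op 3 (swap(3, 6)): offset=7, physical=[A,B,F,D,E,f,G,H], logical=[H,A,B,F,D,E,f,G]
After op 4 (swap(5, 1)): offset=7, physical=[E,B,F,D,A,f,G,H], logical=[H,E,B,F,D,A,f,G]
After op 5 (rotate(+2)): offset=1, physical=[E,B,F,D,A,f,G,H], logical=[B,F,D,A,f,G,H,E]
After op 6 (swap(4, 6)): offset=1, physical=[E,B,F,D,A,H,G,f], logical=[B,F,D,A,H,G,f,E]
After op 7 (swap(2, 0)): offset=1, physical=[E,D,F,B,A,H,G,f], logical=[D,F,B,A,H,G,f,E]
After op 8 (replace(0, 'f')): offset=1, physical=[E,f,F,B,A,H,G,f], logical=[f,F,B,A,H,G,f,E]
After op 9 (rotate(+1)): offset=2, physical=[E,f,F,B,A,H,G,f], logical=[F,B,A,H,G,f,E,f]
After op 10 (replace(5, 'm')): offset=2, physical=[E,f,F,B,A,H,G,m], logical=[F,B,A,H,G,m,E,f]
After op 11 (swap(7, 5)): offset=2, physical=[E,m,F,B,A,H,G,f], logical=[F,B,A,H,G,f,E,m]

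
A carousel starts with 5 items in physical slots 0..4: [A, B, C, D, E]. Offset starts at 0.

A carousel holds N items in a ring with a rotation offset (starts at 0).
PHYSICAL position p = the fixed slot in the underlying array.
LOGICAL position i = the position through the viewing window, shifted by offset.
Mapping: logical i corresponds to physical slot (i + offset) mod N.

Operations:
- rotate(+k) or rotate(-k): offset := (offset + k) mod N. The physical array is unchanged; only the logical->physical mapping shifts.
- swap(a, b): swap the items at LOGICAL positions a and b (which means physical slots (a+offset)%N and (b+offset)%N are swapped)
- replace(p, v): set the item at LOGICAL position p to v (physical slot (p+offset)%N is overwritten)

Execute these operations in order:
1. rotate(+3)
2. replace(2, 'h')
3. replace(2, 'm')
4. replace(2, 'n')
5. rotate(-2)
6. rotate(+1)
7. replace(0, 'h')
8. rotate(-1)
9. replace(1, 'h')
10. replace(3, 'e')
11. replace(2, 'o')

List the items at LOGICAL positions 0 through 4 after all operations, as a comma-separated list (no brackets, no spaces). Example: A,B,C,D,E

Answer: B,h,o,e,n

Derivation:
After op 1 (rotate(+3)): offset=3, physical=[A,B,C,D,E], logical=[D,E,A,B,C]
After op 2 (replace(2, 'h')): offset=3, physical=[h,B,C,D,E], logical=[D,E,h,B,C]
After op 3 (replace(2, 'm')): offset=3, physical=[m,B,C,D,E], logical=[D,E,m,B,C]
After op 4 (replace(2, 'n')): offset=3, physical=[n,B,C,D,E], logical=[D,E,n,B,C]
After op 5 (rotate(-2)): offset=1, physical=[n,B,C,D,E], logical=[B,C,D,E,n]
After op 6 (rotate(+1)): offset=2, physical=[n,B,C,D,E], logical=[C,D,E,n,B]
After op 7 (replace(0, 'h')): offset=2, physical=[n,B,h,D,E], logical=[h,D,E,n,B]
After op 8 (rotate(-1)): offset=1, physical=[n,B,h,D,E], logical=[B,h,D,E,n]
After op 9 (replace(1, 'h')): offset=1, physical=[n,B,h,D,E], logical=[B,h,D,E,n]
After op 10 (replace(3, 'e')): offset=1, physical=[n,B,h,D,e], logical=[B,h,D,e,n]
After op 11 (replace(2, 'o')): offset=1, physical=[n,B,h,o,e], logical=[B,h,o,e,n]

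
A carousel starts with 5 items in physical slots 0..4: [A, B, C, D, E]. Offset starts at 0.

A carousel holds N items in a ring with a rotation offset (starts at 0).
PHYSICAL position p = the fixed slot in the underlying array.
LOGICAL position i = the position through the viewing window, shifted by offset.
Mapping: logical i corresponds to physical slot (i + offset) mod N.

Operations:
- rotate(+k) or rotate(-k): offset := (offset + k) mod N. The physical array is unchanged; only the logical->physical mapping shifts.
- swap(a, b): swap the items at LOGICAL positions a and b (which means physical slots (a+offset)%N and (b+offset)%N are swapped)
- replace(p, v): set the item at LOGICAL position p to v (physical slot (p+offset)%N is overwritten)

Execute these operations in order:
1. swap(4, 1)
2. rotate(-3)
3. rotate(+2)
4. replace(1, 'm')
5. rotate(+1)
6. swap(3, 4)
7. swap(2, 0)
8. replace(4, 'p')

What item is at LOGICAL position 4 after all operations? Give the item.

Answer: p

Derivation:
After op 1 (swap(4, 1)): offset=0, physical=[A,E,C,D,B], logical=[A,E,C,D,B]
After op 2 (rotate(-3)): offset=2, physical=[A,E,C,D,B], logical=[C,D,B,A,E]
After op 3 (rotate(+2)): offset=4, physical=[A,E,C,D,B], logical=[B,A,E,C,D]
After op 4 (replace(1, 'm')): offset=4, physical=[m,E,C,D,B], logical=[B,m,E,C,D]
After op 5 (rotate(+1)): offset=0, physical=[m,E,C,D,B], logical=[m,E,C,D,B]
After op 6 (swap(3, 4)): offset=0, physical=[m,E,C,B,D], logical=[m,E,C,B,D]
After op 7 (swap(2, 0)): offset=0, physical=[C,E,m,B,D], logical=[C,E,m,B,D]
After op 8 (replace(4, 'p')): offset=0, physical=[C,E,m,B,p], logical=[C,E,m,B,p]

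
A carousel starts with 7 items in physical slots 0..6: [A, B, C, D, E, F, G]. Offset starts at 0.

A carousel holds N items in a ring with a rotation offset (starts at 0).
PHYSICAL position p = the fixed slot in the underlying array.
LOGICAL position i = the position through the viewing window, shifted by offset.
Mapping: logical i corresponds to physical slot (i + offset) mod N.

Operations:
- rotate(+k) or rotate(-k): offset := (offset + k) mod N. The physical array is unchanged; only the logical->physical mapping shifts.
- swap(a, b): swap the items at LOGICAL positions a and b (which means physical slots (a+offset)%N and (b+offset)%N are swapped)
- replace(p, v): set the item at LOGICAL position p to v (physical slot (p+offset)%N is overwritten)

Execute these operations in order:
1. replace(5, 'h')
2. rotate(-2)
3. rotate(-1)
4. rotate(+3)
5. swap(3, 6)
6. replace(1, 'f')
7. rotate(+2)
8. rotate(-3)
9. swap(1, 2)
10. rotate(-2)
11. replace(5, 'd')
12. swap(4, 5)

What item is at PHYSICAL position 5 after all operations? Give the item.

After op 1 (replace(5, 'h')): offset=0, physical=[A,B,C,D,E,h,G], logical=[A,B,C,D,E,h,G]
After op 2 (rotate(-2)): offset=5, physical=[A,B,C,D,E,h,G], logical=[h,G,A,B,C,D,E]
After op 3 (rotate(-1)): offset=4, physical=[A,B,C,D,E,h,G], logical=[E,h,G,A,B,C,D]
After op 4 (rotate(+3)): offset=0, physical=[A,B,C,D,E,h,G], logical=[A,B,C,D,E,h,G]
After op 5 (swap(3, 6)): offset=0, physical=[A,B,C,G,E,h,D], logical=[A,B,C,G,E,h,D]
After op 6 (replace(1, 'f')): offset=0, physical=[A,f,C,G,E,h,D], logical=[A,f,C,G,E,h,D]
After op 7 (rotate(+2)): offset=2, physical=[A,f,C,G,E,h,D], logical=[C,G,E,h,D,A,f]
After op 8 (rotate(-3)): offset=6, physical=[A,f,C,G,E,h,D], logical=[D,A,f,C,G,E,h]
After op 9 (swap(1, 2)): offset=6, physical=[f,A,C,G,E,h,D], logical=[D,f,A,C,G,E,h]
After op 10 (rotate(-2)): offset=4, physical=[f,A,C,G,E,h,D], logical=[E,h,D,f,A,C,G]
After op 11 (replace(5, 'd')): offset=4, physical=[f,A,d,G,E,h,D], logical=[E,h,D,f,A,d,G]
After op 12 (swap(4, 5)): offset=4, physical=[f,d,A,G,E,h,D], logical=[E,h,D,f,d,A,G]

Answer: h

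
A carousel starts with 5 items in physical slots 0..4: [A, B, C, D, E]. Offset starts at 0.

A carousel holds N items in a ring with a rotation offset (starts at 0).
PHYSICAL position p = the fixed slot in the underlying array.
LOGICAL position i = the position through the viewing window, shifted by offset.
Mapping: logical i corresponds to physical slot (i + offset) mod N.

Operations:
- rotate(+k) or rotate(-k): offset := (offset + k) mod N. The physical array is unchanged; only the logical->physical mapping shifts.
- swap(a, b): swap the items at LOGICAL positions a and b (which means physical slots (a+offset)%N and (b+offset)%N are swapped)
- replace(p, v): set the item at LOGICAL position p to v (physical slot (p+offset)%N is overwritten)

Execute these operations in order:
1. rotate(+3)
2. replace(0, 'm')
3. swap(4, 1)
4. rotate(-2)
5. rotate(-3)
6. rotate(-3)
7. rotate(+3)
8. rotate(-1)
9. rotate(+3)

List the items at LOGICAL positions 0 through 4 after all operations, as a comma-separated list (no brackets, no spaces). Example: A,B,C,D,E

After op 1 (rotate(+3)): offset=3, physical=[A,B,C,D,E], logical=[D,E,A,B,C]
After op 2 (replace(0, 'm')): offset=3, physical=[A,B,C,m,E], logical=[m,E,A,B,C]
After op 3 (swap(4, 1)): offset=3, physical=[A,B,E,m,C], logical=[m,C,A,B,E]
After op 4 (rotate(-2)): offset=1, physical=[A,B,E,m,C], logical=[B,E,m,C,A]
After op 5 (rotate(-3)): offset=3, physical=[A,B,E,m,C], logical=[m,C,A,B,E]
After op 6 (rotate(-3)): offset=0, physical=[A,B,E,m,C], logical=[A,B,E,m,C]
After op 7 (rotate(+3)): offset=3, physical=[A,B,E,m,C], logical=[m,C,A,B,E]
After op 8 (rotate(-1)): offset=2, physical=[A,B,E,m,C], logical=[E,m,C,A,B]
After op 9 (rotate(+3)): offset=0, physical=[A,B,E,m,C], logical=[A,B,E,m,C]

Answer: A,B,E,m,C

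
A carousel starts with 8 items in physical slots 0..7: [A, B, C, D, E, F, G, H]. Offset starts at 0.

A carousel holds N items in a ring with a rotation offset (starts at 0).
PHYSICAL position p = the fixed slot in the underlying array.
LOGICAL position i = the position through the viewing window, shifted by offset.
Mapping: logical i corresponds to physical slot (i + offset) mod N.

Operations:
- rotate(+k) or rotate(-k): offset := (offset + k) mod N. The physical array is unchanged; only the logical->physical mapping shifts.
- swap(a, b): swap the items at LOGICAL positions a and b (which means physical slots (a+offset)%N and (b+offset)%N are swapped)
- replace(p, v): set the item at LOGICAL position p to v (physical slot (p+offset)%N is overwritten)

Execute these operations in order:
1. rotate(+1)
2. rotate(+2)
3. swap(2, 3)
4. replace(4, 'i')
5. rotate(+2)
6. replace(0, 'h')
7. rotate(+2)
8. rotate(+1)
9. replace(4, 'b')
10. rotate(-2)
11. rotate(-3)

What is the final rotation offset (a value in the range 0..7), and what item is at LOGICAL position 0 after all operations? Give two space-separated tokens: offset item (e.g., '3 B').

After op 1 (rotate(+1)): offset=1, physical=[A,B,C,D,E,F,G,H], logical=[B,C,D,E,F,G,H,A]
After op 2 (rotate(+2)): offset=3, physical=[A,B,C,D,E,F,G,H], logical=[D,E,F,G,H,A,B,C]
After op 3 (swap(2, 3)): offset=3, physical=[A,B,C,D,E,G,F,H], logical=[D,E,G,F,H,A,B,C]
After op 4 (replace(4, 'i')): offset=3, physical=[A,B,C,D,E,G,F,i], logical=[D,E,G,F,i,A,B,C]
After op 5 (rotate(+2)): offset=5, physical=[A,B,C,D,E,G,F,i], logical=[G,F,i,A,B,C,D,E]
After op 6 (replace(0, 'h')): offset=5, physical=[A,B,C,D,E,h,F,i], logical=[h,F,i,A,B,C,D,E]
After op 7 (rotate(+2)): offset=7, physical=[A,B,C,D,E,h,F,i], logical=[i,A,B,C,D,E,h,F]
After op 8 (rotate(+1)): offset=0, physical=[A,B,C,D,E,h,F,i], logical=[A,B,C,D,E,h,F,i]
After op 9 (replace(4, 'b')): offset=0, physical=[A,B,C,D,b,h,F,i], logical=[A,B,C,D,b,h,F,i]
After op 10 (rotate(-2)): offset=6, physical=[A,B,C,D,b,h,F,i], logical=[F,i,A,B,C,D,b,h]
After op 11 (rotate(-3)): offset=3, physical=[A,B,C,D,b,h,F,i], logical=[D,b,h,F,i,A,B,C]

Answer: 3 D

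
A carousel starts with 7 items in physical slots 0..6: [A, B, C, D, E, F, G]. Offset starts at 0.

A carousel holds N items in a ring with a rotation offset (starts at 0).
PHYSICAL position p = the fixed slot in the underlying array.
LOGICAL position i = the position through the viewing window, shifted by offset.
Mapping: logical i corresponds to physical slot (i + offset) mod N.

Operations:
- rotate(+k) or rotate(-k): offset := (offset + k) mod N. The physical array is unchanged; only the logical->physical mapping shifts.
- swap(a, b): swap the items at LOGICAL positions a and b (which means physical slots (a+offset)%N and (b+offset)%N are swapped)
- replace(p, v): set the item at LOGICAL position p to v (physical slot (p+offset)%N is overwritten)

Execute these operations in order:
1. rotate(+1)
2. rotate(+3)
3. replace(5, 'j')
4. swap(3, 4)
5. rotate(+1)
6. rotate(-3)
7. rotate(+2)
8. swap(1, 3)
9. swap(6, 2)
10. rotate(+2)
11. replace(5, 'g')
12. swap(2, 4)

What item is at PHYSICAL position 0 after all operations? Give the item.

After op 1 (rotate(+1)): offset=1, physical=[A,B,C,D,E,F,G], logical=[B,C,D,E,F,G,A]
After op 2 (rotate(+3)): offset=4, physical=[A,B,C,D,E,F,G], logical=[E,F,G,A,B,C,D]
After op 3 (replace(5, 'j')): offset=4, physical=[A,B,j,D,E,F,G], logical=[E,F,G,A,B,j,D]
After op 4 (swap(3, 4)): offset=4, physical=[B,A,j,D,E,F,G], logical=[E,F,G,B,A,j,D]
After op 5 (rotate(+1)): offset=5, physical=[B,A,j,D,E,F,G], logical=[F,G,B,A,j,D,E]
After op 6 (rotate(-3)): offset=2, physical=[B,A,j,D,E,F,G], logical=[j,D,E,F,G,B,A]
After op 7 (rotate(+2)): offset=4, physical=[B,A,j,D,E,F,G], logical=[E,F,G,B,A,j,D]
After op 8 (swap(1, 3)): offset=4, physical=[F,A,j,D,E,B,G], logical=[E,B,G,F,A,j,D]
After op 9 (swap(6, 2)): offset=4, physical=[F,A,j,G,E,B,D], logical=[E,B,D,F,A,j,G]
After op 10 (rotate(+2)): offset=6, physical=[F,A,j,G,E,B,D], logical=[D,F,A,j,G,E,B]
After op 11 (replace(5, 'g')): offset=6, physical=[F,A,j,G,g,B,D], logical=[D,F,A,j,G,g,B]
After op 12 (swap(2, 4)): offset=6, physical=[F,G,j,A,g,B,D], logical=[D,F,G,j,A,g,B]

Answer: F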